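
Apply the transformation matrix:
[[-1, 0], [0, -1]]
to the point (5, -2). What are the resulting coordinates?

Matrix multiplication:
[[-1, 0], [0, -1]] × [5, -2]ᵀ
= [(-1)(5) + (0)(-2), (0)(5) + (-1)(-2)]ᵀ
= [-5, 2]ᵀ
Result: (-5, 2)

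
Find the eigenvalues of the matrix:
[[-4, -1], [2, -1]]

Characteristic equation: det(A - λI) = 0
λ² - (trace)λ + (det) = 0
trace = -4 + -1 = -5, det = (-4)(-1) - (-1)(2) = 6
λ² - (-5)λ + (6) = 0
λ = (-5 ± √((-5)² - 4·(6))) / 2 = (-5 ± √1) / 2
Solving: λ = -3, -2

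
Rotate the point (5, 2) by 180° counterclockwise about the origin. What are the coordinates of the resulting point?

Rotation matrix for 180°: [[cos 180°, -sin 180°], [sin 180°, cos 180°]] = [[-1, 0], [0, -1]]
[[-1, 0], [0, -1]] × [5, 2]ᵀ = [-5, -2]ᵀ
Result: (-5, -2)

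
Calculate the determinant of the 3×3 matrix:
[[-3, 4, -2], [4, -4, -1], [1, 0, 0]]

Expansion along first row:
det = -3·det([[-4,-1],[0,0]]) - 4·det([[4,-1],[1,0]]) + -2·det([[4,-4],[1,0]])
    = -3·(-4·0 - -1·0) - 4·(4·0 - -1·1) + -2·(4·0 - -4·1)
    = -3·0 - 4·1 + -2·4
    = 0 + -4 + -8 = -12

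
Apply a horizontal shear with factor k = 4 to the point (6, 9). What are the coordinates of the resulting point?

Shear matrix for horizontal shear with factor k = 4:
[[1, 4], [0, 1]]
Result: (6, 9) → (42, 9)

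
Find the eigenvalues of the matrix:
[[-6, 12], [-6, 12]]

Characteristic equation: det(A - λI) = 0
λ² - (trace)λ + (det) = 0
trace = -6 + 12 = 6, det = (-6)(12) - (12)(-6) = 0
λ² - (6)λ + (0) = 0
λ = (6 ± √((6)² - 4·(0))) / 2 = (6 ± √36) / 2
Solving: λ = 0, 6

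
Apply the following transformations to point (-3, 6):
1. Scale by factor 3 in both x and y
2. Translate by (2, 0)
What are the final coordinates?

Step 1: Scale (-3, 6) by 3 → (-9, 18)
Step 2: Translate by (2, 0) → (-7, 18)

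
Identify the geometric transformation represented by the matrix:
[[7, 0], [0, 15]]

This matrix represents: non-uniform scaling by sx = 7, sy = 15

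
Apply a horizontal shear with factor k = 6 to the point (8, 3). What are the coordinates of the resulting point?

Shear matrix for horizontal shear with factor k = 6:
[[1, 6], [0, 1]]
Result: (8, 3) → (26, 3)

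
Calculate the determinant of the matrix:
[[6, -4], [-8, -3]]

For a 2×2 matrix [[a, b], [c, d]], det = ad - bc
det = (6)(-3) - (-4)(-8) = -18 - 32 = -50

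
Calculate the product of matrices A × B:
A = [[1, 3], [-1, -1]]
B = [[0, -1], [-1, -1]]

Matrix multiplication:
C[0][0] = 1×0 + 3×-1 = -3
C[0][1] = 1×-1 + 3×-1 = -4
C[1][0] = -1×0 + -1×-1 = 1
C[1][1] = -1×-1 + -1×-1 = 2
Result: [[-3, -4], [1, 2]]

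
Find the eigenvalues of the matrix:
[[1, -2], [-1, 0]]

Characteristic equation: det(A - λI) = 0
λ² - (trace)λ + (det) = 0
trace = 1 + 0 = 1, det = (1)(0) - (-2)(-1) = -2
λ² - (1)λ + (-2) = 0
λ = (1 ± √((1)² - 4·(-2))) / 2 = (1 ± √9) / 2
Solving: λ = -1, 2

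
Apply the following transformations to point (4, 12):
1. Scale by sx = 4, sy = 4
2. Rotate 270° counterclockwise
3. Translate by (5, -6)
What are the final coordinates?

Step 1: Scale → (16, 48)
Step 2: Rotate 270° → (48, -16)
Step 3: Translate → (53, -22)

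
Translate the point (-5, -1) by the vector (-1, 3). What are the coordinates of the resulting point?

Translation by (-1, 3) (homogeneous matrix [[1, 0, -1], [0, 1, 3], [0, 0, 1]]):
x' = -5 + -1 = -6
y' = -1 + 3 = 2
Result: (-6, 2)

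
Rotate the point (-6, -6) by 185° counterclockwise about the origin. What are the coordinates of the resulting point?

Rotation matrix for 185°: [[cos 185°, -sin 185°], [sin 185°, cos 185°]] ≈ [[-0.996195, 0.087156], [-0.087156, -0.996195]]
[[-0.996195, 0.087156], [-0.087156, -0.996195]] × [-6, -6]ᵀ ≈ [5.4542, 6.5001]ᵀ
Result: (5.4542, 6.5001)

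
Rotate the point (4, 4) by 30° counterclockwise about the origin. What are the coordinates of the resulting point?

Rotation matrix for 30°: [[cos 30°, -sin 30°], [sin 30°, cos 30°]] ≈ [[0.866025, -0.500000], [0.500000, 0.866025]]
[[0.866025, -0.500000], [0.500000, 0.866025]] × [4, 4]ᵀ ≈ [1.4641, 5.4641]ᵀ
Result: (1.4641, 5.4641)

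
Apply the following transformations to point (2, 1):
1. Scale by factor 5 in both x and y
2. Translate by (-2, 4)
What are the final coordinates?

Step 1: Scale (2, 1) by 5 → (10, 5)
Step 2: Translate by (-2, 4) → (8, 9)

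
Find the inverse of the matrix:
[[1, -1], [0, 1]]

For [[a,b],[c,d]], inverse = (1/det)·[[d,-b],[-c,a]]
det = (1)(1) - (-1)(0) = 1 - 0 = 1
Inverse = [[1, 1], [0, 1]]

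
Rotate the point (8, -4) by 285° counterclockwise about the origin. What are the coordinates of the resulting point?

Rotation matrix for 285°: [[cos 285°, -sin 285°], [sin 285°, cos 285°]] ≈ [[0.258819, 0.965926], [-0.965926, 0.258819]]
[[0.258819, 0.965926], [-0.965926, 0.258819]] × [8, -4]ᵀ ≈ [-1.7932, -8.7627]ᵀ
Result: (-1.7932, -8.7627)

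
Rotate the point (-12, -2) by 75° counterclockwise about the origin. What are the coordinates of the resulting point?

Rotation matrix for 75°: [[cos 75°, -sin 75°], [sin 75°, cos 75°]] ≈ [[0.258819, -0.965926], [0.965926, 0.258819]]
[[0.258819, -0.965926], [0.965926, 0.258819]] × [-12, -2]ᵀ ≈ [-1.1740, -12.1087]ᵀ
Result: (-1.1740, -12.1087)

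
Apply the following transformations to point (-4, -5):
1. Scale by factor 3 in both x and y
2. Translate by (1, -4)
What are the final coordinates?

Step 1: Scale (-4, -5) by 3 → (-12, -15)
Step 2: Translate by (1, -4) → (-11, -19)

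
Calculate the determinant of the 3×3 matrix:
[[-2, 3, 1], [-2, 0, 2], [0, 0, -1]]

Expansion along first row:
det = -2·det([[0,2],[0,-1]]) - 3·det([[-2,2],[0,-1]]) + 1·det([[-2,0],[0,0]])
    = -2·(0·-1 - 2·0) - 3·(-2·-1 - 2·0) + 1·(-2·0 - 0·0)
    = -2·0 - 3·2 + 1·0
    = 0 + -6 + 0 = -6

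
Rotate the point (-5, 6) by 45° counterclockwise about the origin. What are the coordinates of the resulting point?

Rotation matrix for 45°: [[cos 45°, -sin 45°], [sin 45°, cos 45°]] ≈ [[0.707107, -0.707107], [0.707107, 0.707107]]
[[0.707107, -0.707107], [0.707107, 0.707107]] × [-5, 6]ᵀ ≈ [-7.7782, 0.7071]ᵀ
Result: (-7.7782, 0.7071)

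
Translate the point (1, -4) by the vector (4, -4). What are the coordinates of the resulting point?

Translation by (4, -4) (homogeneous matrix [[1, 0, 4], [0, 1, -4], [0, 0, 1]]):
x' = 1 + 4 = 5
y' = -4 + -4 = -8
Result: (5, -8)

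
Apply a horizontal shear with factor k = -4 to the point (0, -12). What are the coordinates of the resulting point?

Shear matrix for horizontal shear with factor k = -4:
[[1, -4], [0, 1]]
Result: (0, -12) → (48, -12)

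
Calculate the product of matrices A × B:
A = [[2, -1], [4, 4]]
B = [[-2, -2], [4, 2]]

Matrix multiplication:
C[0][0] = 2×-2 + -1×4 = -8
C[0][1] = 2×-2 + -1×2 = -6
C[1][0] = 4×-2 + 4×4 = 8
C[1][1] = 4×-2 + 4×2 = 0
Result: [[-8, -6], [8, 0]]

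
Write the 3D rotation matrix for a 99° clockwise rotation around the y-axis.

Rotation matrix for clockwise 99° around y-axis:
A clockwise rotation by 99° is a counterclockwise rotation by -99°.
cos(-99°) = -0.1564, sin(-99°) = -0.9877
Result: [[-0.1564, 0, -0.9877], [0, 1, 0], [0.9877, 0, -0.1564]]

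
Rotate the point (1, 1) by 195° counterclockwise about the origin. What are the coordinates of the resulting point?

Rotation matrix for 195°: [[cos 195°, -sin 195°], [sin 195°, cos 195°]] ≈ [[-0.965926, 0.258819], [-0.258819, -0.965926]]
[[-0.965926, 0.258819], [-0.258819, -0.965926]] × [1, 1]ᵀ ≈ [-0.7071, -1.2247]ᵀ
Result: (-0.7071, -1.2247)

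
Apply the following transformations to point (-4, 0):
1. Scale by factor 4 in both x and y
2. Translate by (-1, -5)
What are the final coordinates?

Step 1: Scale (-4, 0) by 4 → (-16, 0)
Step 2: Translate by (-1, -5) → (-17, -5)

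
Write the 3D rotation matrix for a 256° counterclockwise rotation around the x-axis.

Rotation matrix for counterclockwise 256° around x-axis:
cos(256°) = -0.2419, sin(256°) = -0.9703
Result: [[1, 0, 0], [0, -0.2419, 0.9703], [0, -0.9703, -0.2419]]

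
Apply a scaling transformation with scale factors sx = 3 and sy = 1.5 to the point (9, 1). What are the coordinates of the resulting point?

Scaling matrix:
[[3, 0], [0, 1.50]]
Result: (9 × 3, 1 × 1.5) = (27, 1.5)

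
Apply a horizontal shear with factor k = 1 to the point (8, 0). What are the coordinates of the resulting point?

Shear matrix for horizontal shear with factor k = 1:
[[1, 1], [0, 1]]
Result: (8, 0) → (8, 0)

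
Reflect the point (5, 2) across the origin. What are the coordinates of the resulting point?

Reflection across origin: (5, 2) → (-5, -2)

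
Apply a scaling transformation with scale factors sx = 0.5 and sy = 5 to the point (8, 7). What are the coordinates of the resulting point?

Scaling matrix:
[[0.50, 0], [0, 5]]
Result: (8 × 0.5, 7 × 5) = (4, 35)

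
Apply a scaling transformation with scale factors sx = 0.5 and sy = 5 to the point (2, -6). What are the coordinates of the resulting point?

Scaling matrix:
[[0.50, 0], [0, 5]]
Result: (2 × 0.5, -6 × 5) = (1, -30)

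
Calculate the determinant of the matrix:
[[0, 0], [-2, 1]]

For a 2×2 matrix [[a, b], [c, d]], det = ad - bc
det = (0)(1) - (0)(-2) = 0 - 0 = 0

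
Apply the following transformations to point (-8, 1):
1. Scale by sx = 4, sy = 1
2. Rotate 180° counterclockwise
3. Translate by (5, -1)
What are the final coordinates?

Step 1: Scale → (-32, 1)
Step 2: Rotate 180° → (32, -1)
Step 3: Translate → (37, -2)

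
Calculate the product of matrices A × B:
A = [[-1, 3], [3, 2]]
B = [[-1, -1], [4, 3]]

Matrix multiplication:
C[0][0] = -1×-1 + 3×4 = 13
C[0][1] = -1×-1 + 3×3 = 10
C[1][0] = 3×-1 + 2×4 = 5
C[1][1] = 3×-1 + 2×3 = 3
Result: [[13, 10], [5, 3]]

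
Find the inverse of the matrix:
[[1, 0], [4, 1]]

For [[a,b],[c,d]], inverse = (1/det)·[[d,-b],[-c,a]]
det = (1)(1) - (0)(4) = 1 - 0 = 1
Inverse = [[1, 0], [-4, 1]]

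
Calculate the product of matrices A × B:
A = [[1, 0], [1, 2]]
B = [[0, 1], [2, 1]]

Matrix multiplication:
C[0][0] = 1×0 + 0×2 = 0
C[0][1] = 1×1 + 0×1 = 1
C[1][0] = 1×0 + 2×2 = 4
C[1][1] = 1×1 + 2×1 = 3
Result: [[0, 1], [4, 3]]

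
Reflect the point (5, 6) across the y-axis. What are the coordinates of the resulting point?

Reflection across y-axis: (5, 6) → (-5, 6)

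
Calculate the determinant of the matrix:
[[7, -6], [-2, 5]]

For a 2×2 matrix [[a, b], [c, d]], det = ad - bc
det = (7)(5) - (-6)(-2) = 35 - 12 = 23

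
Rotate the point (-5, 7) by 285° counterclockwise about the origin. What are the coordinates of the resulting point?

Rotation matrix for 285°: [[cos 285°, -sin 285°], [sin 285°, cos 285°]] ≈ [[0.258819, 0.965926], [-0.965926, 0.258819]]
[[0.258819, 0.965926], [-0.965926, 0.258819]] × [-5, 7]ᵀ ≈ [5.4674, 6.6414]ᵀ
Result: (5.4674, 6.6414)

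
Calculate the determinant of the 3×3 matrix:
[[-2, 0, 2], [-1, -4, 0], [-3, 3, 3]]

Expansion along first row:
det = -2·det([[-4,0],[3,3]]) - 0·det([[-1,0],[-3,3]]) + 2·det([[-1,-4],[-3,3]])
    = -2·(-4·3 - 0·3) - 0·(-1·3 - 0·-3) + 2·(-1·3 - -4·-3)
    = -2·-12 - 0·-3 + 2·-15
    = 24 + 0 + -30 = -6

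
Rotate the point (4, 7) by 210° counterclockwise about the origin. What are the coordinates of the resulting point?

Rotation matrix for 210°: [[cos 210°, -sin 210°], [sin 210°, cos 210°]] ≈ [[-0.866025, 0.500000], [-0.500000, -0.866025]]
[[-0.866025, 0.500000], [-0.500000, -0.866025]] × [4, 7]ᵀ ≈ [0.0359, -8.0622]ᵀ
Result: (0.0359, -8.0622)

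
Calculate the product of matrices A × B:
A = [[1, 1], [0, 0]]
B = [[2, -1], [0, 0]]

Matrix multiplication:
C[0][0] = 1×2 + 1×0 = 2
C[0][1] = 1×-1 + 1×0 = -1
C[1][0] = 0×2 + 0×0 = 0
C[1][1] = 0×-1 + 0×0 = 0
Result: [[2, -1], [0, 0]]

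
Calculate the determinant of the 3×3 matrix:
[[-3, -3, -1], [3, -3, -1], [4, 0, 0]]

Expansion along first row:
det = -3·det([[-3,-1],[0,0]]) - -3·det([[3,-1],[4,0]]) + -1·det([[3,-3],[4,0]])
    = -3·(-3·0 - -1·0) - -3·(3·0 - -1·4) + -1·(3·0 - -3·4)
    = -3·0 - -3·4 + -1·12
    = 0 + 12 + -12 = 0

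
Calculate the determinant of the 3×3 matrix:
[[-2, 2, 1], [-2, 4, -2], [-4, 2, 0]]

Expansion along first row:
det = -2·det([[4,-2],[2,0]]) - 2·det([[-2,-2],[-4,0]]) + 1·det([[-2,4],[-4,2]])
    = -2·(4·0 - -2·2) - 2·(-2·0 - -2·-4) + 1·(-2·2 - 4·-4)
    = -2·4 - 2·-8 + 1·12
    = -8 + 16 + 12 = 20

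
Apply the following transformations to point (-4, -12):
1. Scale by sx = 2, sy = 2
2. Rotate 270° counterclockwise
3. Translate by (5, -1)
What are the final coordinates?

Step 1: Scale → (-8, -24)
Step 2: Rotate 270° → (-24, 8)
Step 3: Translate → (-19, 7)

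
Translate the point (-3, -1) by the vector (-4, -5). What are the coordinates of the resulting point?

Translation by (-4, -5) (homogeneous matrix [[1, 0, -4], [0, 1, -5], [0, 0, 1]]):
x' = -3 + -4 = -7
y' = -1 + -5 = -6
Result: (-7, -6)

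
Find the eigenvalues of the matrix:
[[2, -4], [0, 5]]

Characteristic equation: det(A - λI) = 0
λ² - (trace)λ + (det) = 0
trace = 2 + 5 = 7, det = (2)(5) - (-4)(0) = 10
λ² - (7)λ + (10) = 0
λ = (7 ± √((7)² - 4·(10))) / 2 = (7 ± √9) / 2
Solving: λ = 2, 5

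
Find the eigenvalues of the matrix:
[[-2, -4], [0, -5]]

Characteristic equation: det(A - λI) = 0
λ² - (trace)λ + (det) = 0
trace = -2 + -5 = -7, det = (-2)(-5) - (-4)(0) = 10
λ² - (-7)λ + (10) = 0
λ = (-7 ± √((-7)² - 4·(10))) / 2 = (-7 ± √9) / 2
Solving: λ = -5, -2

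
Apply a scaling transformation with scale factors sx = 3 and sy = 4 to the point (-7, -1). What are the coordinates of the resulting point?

Scaling matrix:
[[3, 0], [0, 4]]
Result: (-7 × 3, -1 × 4) = (-21, -4)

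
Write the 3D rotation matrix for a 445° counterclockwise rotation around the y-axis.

Rotation matrix for counterclockwise 445° around y-axis:
cos(445°) = 0.0872, sin(445°) = 0.9962
Result: [[0.0872, 0, 0.9962], [0, 1, 0], [-0.9962, 0, 0.0872]]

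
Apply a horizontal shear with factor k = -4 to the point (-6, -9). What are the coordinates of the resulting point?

Shear matrix for horizontal shear with factor k = -4:
[[1, -4], [0, 1]]
Result: (-6, -9) → (30, -9)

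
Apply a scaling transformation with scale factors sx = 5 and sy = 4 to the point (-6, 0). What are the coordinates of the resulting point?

Scaling matrix:
[[5, 0], [0, 4]]
Result: (-6 × 5, 0 × 4) = (-30, 0)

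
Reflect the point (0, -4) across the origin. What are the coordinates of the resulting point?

Reflection across origin: (0, -4) → (0, 4)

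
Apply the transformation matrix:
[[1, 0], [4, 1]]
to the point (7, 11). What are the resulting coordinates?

Matrix multiplication:
[[1, 0], [4, 1]] × [7, 11]ᵀ
= [(1)(7) + (0)(11), (4)(7) + (1)(11)]ᵀ
= [7, 39]ᵀ
Result: (7, 39)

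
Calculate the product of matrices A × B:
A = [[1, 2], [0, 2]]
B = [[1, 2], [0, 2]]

Matrix multiplication:
C[0][0] = 1×1 + 2×0 = 1
C[0][1] = 1×2 + 2×2 = 6
C[1][0] = 0×1 + 2×0 = 0
C[1][1] = 0×2 + 2×2 = 4
Result: [[1, 6], [0, 4]]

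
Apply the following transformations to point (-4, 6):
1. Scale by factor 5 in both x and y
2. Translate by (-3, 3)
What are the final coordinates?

Step 1: Scale (-4, 6) by 5 → (-20, 30)
Step 2: Translate by (-3, 3) → (-23, 33)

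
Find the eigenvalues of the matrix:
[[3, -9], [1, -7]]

Characteristic equation: det(A - λI) = 0
λ² - (trace)λ + (det) = 0
trace = 3 + -7 = -4, det = (3)(-7) - (-9)(1) = -12
λ² - (-4)λ + (-12) = 0
λ = (-4 ± √((-4)² - 4·(-12))) / 2 = (-4 ± √64) / 2
Solving: λ = -6, 2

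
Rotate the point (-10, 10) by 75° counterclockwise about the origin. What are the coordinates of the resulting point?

Rotation matrix for 75°: [[cos 75°, -sin 75°], [sin 75°, cos 75°]] ≈ [[0.258819, -0.965926], [0.965926, 0.258819]]
[[0.258819, -0.965926], [0.965926, 0.258819]] × [-10, 10]ᵀ ≈ [-12.2474, -7.0711]ᵀ
Result: (-12.2474, -7.0711)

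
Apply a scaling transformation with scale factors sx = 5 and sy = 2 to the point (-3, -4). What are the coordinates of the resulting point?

Scaling matrix:
[[5, 0], [0, 2]]
Result: (-3 × 5, -4 × 2) = (-15, -8)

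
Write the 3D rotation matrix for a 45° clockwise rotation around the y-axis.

Rotation matrix for clockwise 45° around y-axis:
A clockwise rotation by 45° is a counterclockwise rotation by -45°.
cos(-45°) = √2/2, sin(-45°) = -√2/2
Result: [[√2/2, 0, -√2/2], [0, 1, 0], [√2/2, 0, √2/2]]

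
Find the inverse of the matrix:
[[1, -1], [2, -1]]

For [[a,b],[c,d]], inverse = (1/det)·[[d,-b],[-c,a]]
det = (1)(-1) - (-1)(2) = -1 - -2 = 1
Inverse = [[-1, 1], [-2, 1]]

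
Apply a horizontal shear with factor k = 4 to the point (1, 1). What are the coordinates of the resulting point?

Shear matrix for horizontal shear with factor k = 4:
[[1, 4], [0, 1]]
Result: (1, 1) → (5, 1)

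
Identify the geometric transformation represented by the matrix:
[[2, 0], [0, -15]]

This matrix represents: non-uniform scaling by sx = 2, sy = -15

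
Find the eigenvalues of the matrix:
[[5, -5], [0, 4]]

Characteristic equation: det(A - λI) = 0
λ² - (trace)λ + (det) = 0
trace = 5 + 4 = 9, det = (5)(4) - (-5)(0) = 20
λ² - (9)λ + (20) = 0
λ = (9 ± √((9)² - 4·(20))) / 2 = (9 ± √1) / 2
Solving: λ = 4, 5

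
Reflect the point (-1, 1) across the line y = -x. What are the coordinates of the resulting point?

Reflection across line y = -x: (-1, 1) → (-1, 1)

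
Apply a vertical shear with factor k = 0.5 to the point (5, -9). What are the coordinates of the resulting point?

Shear matrix for vertical shear with factor k = 0.5:
[[1, 0], [0.50, 1]]
Result: (5, -9) → (5, -6.5)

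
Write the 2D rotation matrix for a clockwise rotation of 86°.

Rotation matrix formula: [[cos θ, -sin θ], [sin θ, cos θ]]
A clockwise rotation by 86° is equivalent to a counterclockwise rotation by -86°.
For θ = -86°:
cos(-86°) = 0.0698
sin(-86°) = -0.9976
Result: [[0.0698, 0.9976], [-0.9976, 0.0698]]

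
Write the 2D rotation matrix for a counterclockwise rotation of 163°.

Rotation matrix formula: [[cos θ, -sin θ], [sin θ, cos θ]]
For θ = 163°:
cos(163°) = -0.9563
sin(163°) = 0.2924
Result: [[-0.9563, -0.2924], [0.2924, -0.9563]]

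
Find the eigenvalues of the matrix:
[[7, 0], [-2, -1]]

Characteristic equation: det(A - λI) = 0
λ² - (trace)λ + (det) = 0
trace = 7 + -1 = 6, det = (7)(-1) - (0)(-2) = -7
λ² - (6)λ + (-7) = 0
λ = (6 ± √((6)² - 4·(-7))) / 2 = (6 ± √64) / 2
Solving: λ = -1, 7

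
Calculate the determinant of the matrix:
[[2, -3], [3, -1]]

For a 2×2 matrix [[a, b], [c, d]], det = ad - bc
det = (2)(-1) - (-3)(3) = -2 - -9 = 7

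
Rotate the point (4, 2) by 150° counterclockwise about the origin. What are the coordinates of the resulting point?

Rotation matrix for 150°: [[cos 150°, -sin 150°], [sin 150°, cos 150°]] ≈ [[-0.866025, -0.500000], [0.500000, -0.866025]]
[[-0.866025, -0.500000], [0.500000, -0.866025]] × [4, 2]ᵀ ≈ [-4.4641, 0.2679]ᵀ
Result: (-4.4641, 0.2679)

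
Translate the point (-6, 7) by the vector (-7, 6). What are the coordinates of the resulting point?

Translation by (-7, 6) (homogeneous matrix [[1, 0, -7], [0, 1, 6], [0, 0, 1]]):
x' = -6 + -7 = -13
y' = 7 + 6 = 13
Result: (-13, 13)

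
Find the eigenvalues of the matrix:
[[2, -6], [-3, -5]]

Characteristic equation: det(A - λI) = 0
λ² - (trace)λ + (det) = 0
trace = 2 + -5 = -3, det = (2)(-5) - (-6)(-3) = -28
λ² - (-3)λ + (-28) = 0
λ = (-3 ± √((-3)² - 4·(-28))) / 2 = (-3 ± √121) / 2
Solving: λ = -7, 4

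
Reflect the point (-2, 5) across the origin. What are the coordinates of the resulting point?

Reflection across origin: (-2, 5) → (2, -5)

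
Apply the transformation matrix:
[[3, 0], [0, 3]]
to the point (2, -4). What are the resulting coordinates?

Matrix multiplication:
[[3, 0], [0, 3]] × [2, -4]ᵀ
= [(3)(2) + (0)(-4), (0)(2) + (3)(-4)]ᵀ
= [6, -12]ᵀ
Result: (6, -12)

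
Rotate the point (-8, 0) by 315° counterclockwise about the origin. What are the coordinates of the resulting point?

Rotation matrix for 315°: [[cos 315°, -sin 315°], [sin 315°, cos 315°]] ≈ [[0.707107, 0.707107], [-0.707107, 0.707107]]
[[0.707107, 0.707107], [-0.707107, 0.707107]] × [-8, 0]ᵀ ≈ [-5.6569, 5.6569]ᵀ
Result: (-5.6569, 5.6569)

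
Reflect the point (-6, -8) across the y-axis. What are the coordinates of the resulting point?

Reflection across y-axis: (-6, -8) → (6, -8)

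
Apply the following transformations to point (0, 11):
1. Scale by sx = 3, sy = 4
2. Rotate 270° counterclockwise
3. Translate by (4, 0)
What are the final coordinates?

Step 1: Scale → (0, 44)
Step 2: Rotate 270° → (44, 0)
Step 3: Translate → (48, 0)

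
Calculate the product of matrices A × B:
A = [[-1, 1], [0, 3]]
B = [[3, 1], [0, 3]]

Matrix multiplication:
C[0][0] = -1×3 + 1×0 = -3
C[0][1] = -1×1 + 1×3 = 2
C[1][0] = 0×3 + 3×0 = 0
C[1][1] = 0×1 + 3×3 = 9
Result: [[-3, 2], [0, 9]]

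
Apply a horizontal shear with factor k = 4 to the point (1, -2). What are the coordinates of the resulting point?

Shear matrix for horizontal shear with factor k = 4:
[[1, 4], [0, 1]]
Result: (1, -2) → (-7, -2)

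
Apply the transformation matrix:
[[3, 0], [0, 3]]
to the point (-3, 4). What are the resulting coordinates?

Matrix multiplication:
[[3, 0], [0, 3]] × [-3, 4]ᵀ
= [(3)(-3) + (0)(4), (0)(-3) + (3)(4)]ᵀ
= [-9, 12]ᵀ
Result: (-9, 12)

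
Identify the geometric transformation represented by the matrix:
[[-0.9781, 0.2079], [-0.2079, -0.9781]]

This matrix represents: rotation by 192° counterclockwise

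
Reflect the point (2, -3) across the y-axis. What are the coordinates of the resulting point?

Reflection across y-axis: (2, -3) → (-2, -3)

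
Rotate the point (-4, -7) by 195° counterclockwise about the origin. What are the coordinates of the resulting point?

Rotation matrix for 195°: [[cos 195°, -sin 195°], [sin 195°, cos 195°]] ≈ [[-0.965926, 0.258819], [-0.258819, -0.965926]]
[[-0.965926, 0.258819], [-0.258819, -0.965926]] × [-4, -7]ᵀ ≈ [2.0520, 7.7968]ᵀ
Result: (2.0520, 7.7968)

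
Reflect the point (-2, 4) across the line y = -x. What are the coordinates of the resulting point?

Reflection across line y = -x: (-2, 4) → (-4, 2)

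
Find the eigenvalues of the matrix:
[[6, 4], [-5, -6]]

Characteristic equation: det(A - λI) = 0
λ² - (trace)λ + (det) = 0
trace = 6 + -6 = 0, det = (6)(-6) - (4)(-5) = -16
λ² - (0)λ + (-16) = 0
λ = (0 ± √((0)² - 4·(-16))) / 2 = (0 ± √64) / 2
Solving: λ = -4, 4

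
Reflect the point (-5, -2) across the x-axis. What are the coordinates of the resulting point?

Reflection across x-axis: (-5, -2) → (-5, 2)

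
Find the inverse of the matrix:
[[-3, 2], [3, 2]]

For [[a,b],[c,d]], inverse = (1/det)·[[d,-b],[-c,a]]
det = (-3)(2) - (2)(3) = -6 - 6 = -12
Inverse = (1/-12)·[[2, -2], [-3, -3]]
= [[-1/6, 1/6], [1/4, 1/4]]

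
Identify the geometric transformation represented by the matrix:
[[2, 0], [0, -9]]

This matrix represents: non-uniform scaling by sx = 2, sy = -9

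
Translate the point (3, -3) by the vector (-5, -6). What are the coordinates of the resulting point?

Translation by (-5, -6) (homogeneous matrix [[1, 0, -5], [0, 1, -6], [0, 0, 1]]):
x' = 3 + -5 = -2
y' = -3 + -6 = -9
Result: (-2, -9)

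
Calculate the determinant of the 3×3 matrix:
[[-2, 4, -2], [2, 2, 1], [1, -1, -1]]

Expansion along first row:
det = -2·det([[2,1],[-1,-1]]) - 4·det([[2,1],[1,-1]]) + -2·det([[2,2],[1,-1]])
    = -2·(2·-1 - 1·-1) - 4·(2·-1 - 1·1) + -2·(2·-1 - 2·1)
    = -2·-1 - 4·-3 + -2·-4
    = 2 + 12 + 8 = 22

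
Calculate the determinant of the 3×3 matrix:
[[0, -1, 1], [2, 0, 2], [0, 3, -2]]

Expansion along first row:
det = 0·det([[0,2],[3,-2]]) - -1·det([[2,2],[0,-2]]) + 1·det([[2,0],[0,3]])
    = 0·(0·-2 - 2·3) - -1·(2·-2 - 2·0) + 1·(2·3 - 0·0)
    = 0·-6 - -1·-4 + 1·6
    = 0 + -4 + 6 = 2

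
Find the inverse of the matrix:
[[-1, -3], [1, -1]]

For [[a,b],[c,d]], inverse = (1/det)·[[d,-b],[-c,a]]
det = (-1)(-1) - (-3)(1) = 1 - -3 = 4
Inverse = (1/4)·[[-1, 3], [-1, -1]]
= [[-1/4, 3/4], [-1/4, -1/4]]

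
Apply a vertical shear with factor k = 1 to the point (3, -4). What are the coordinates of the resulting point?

Shear matrix for vertical shear with factor k = 1:
[[1, 0], [1, 1]]
Result: (3, -4) → (3, -1)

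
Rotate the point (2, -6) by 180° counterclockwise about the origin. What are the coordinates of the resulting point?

Rotation matrix for 180°: [[cos 180°, -sin 180°], [sin 180°, cos 180°]] = [[-1, 0], [0, -1]]
[[-1, 0], [0, -1]] × [2, -6]ᵀ = [-2, 6]ᵀ
Result: (-2, 6)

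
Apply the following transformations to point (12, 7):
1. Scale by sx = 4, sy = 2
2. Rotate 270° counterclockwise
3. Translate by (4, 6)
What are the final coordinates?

Step 1: Scale → (48, 14)
Step 2: Rotate 270° → (14, -48)
Step 3: Translate → (18, -42)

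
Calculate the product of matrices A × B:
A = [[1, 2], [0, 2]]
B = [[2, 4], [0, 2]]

Matrix multiplication:
C[0][0] = 1×2 + 2×0 = 2
C[0][1] = 1×4 + 2×2 = 8
C[1][0] = 0×2 + 2×0 = 0
C[1][1] = 0×4 + 2×2 = 4
Result: [[2, 8], [0, 4]]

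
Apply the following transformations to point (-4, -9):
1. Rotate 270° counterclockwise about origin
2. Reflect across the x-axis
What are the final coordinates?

Step 1: Rotate 270° → (-9, 4)
Step 2: Reflect across x-axis → (-9, -4)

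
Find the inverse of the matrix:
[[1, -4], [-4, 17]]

For [[a,b],[c,d]], inverse = (1/det)·[[d,-b],[-c,a]]
det = (1)(17) - (-4)(-4) = 17 - 16 = 1
Inverse = [[17, 4], [4, 1]]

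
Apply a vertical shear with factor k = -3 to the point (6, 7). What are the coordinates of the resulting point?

Shear matrix for vertical shear with factor k = -3:
[[1, 0], [-3, 1]]
Result: (6, 7) → (6, -11)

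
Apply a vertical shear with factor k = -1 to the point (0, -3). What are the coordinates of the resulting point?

Shear matrix for vertical shear with factor k = -1:
[[1, 0], [-1, 1]]
Result: (0, -3) → (0, -3)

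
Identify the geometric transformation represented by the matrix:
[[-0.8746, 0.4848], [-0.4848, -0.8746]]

This matrix represents: rotation by 209° counterclockwise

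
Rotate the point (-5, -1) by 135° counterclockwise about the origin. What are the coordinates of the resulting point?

Rotation matrix for 135°: [[cos 135°, -sin 135°], [sin 135°, cos 135°]] ≈ [[-0.707107, -0.707107], [0.707107, -0.707107]]
[[-0.707107, -0.707107], [0.707107, -0.707107]] × [-5, -1]ᵀ ≈ [4.2426, -2.8284]ᵀ
Result: (4.2426, -2.8284)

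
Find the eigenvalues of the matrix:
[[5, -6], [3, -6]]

Characteristic equation: det(A - λI) = 0
λ² - (trace)λ + (det) = 0
trace = 5 + -6 = -1, det = (5)(-6) - (-6)(3) = -12
λ² - (-1)λ + (-12) = 0
λ = (-1 ± √((-1)² - 4·(-12))) / 2 = (-1 ± √49) / 2
Solving: λ = -4, 3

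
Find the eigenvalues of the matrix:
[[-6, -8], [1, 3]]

Characteristic equation: det(A - λI) = 0
λ² - (trace)λ + (det) = 0
trace = -6 + 3 = -3, det = (-6)(3) - (-8)(1) = -10
λ² - (-3)λ + (-10) = 0
λ = (-3 ± √((-3)² - 4·(-10))) / 2 = (-3 ± √49) / 2
Solving: λ = -5, 2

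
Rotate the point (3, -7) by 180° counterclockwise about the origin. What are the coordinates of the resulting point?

Rotation matrix for 180°: [[cos 180°, -sin 180°], [sin 180°, cos 180°]] = [[-1, 0], [0, -1]]
[[-1, 0], [0, -1]] × [3, -7]ᵀ = [-3, 7]ᵀ
Result: (-3, 7)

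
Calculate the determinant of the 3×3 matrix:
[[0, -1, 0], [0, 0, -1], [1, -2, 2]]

Expansion along first row:
det = 0·det([[0,-1],[-2,2]]) - -1·det([[0,-1],[1,2]]) + 0·det([[0,0],[1,-2]])
    = 0·(0·2 - -1·-2) - -1·(0·2 - -1·1) + 0·(0·-2 - 0·1)
    = 0·-2 - -1·1 + 0·0
    = 0 + 1 + 0 = 1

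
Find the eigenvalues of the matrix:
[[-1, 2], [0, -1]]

Characteristic equation: det(A - λI) = 0
λ² - (trace)λ + (det) = 0
trace = -1 + -1 = -2, det = (-1)(-1) - (2)(0) = 1
λ² - (-2)λ + (1) = 0
λ = (-2 ± √((-2)² - 4·(1))) / 2 = (-2 ± √0) / 2
Solving: λ = -1, -1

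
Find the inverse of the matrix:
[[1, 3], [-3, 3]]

For [[a,b],[c,d]], inverse = (1/det)·[[d,-b],[-c,a]]
det = (1)(3) - (3)(-3) = 3 - -9 = 12
Inverse = (1/12)·[[3, -3], [3, 1]]
= [[1/4, -1/4], [1/4, 1/12]]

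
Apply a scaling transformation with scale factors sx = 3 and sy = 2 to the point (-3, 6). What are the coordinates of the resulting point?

Scaling matrix:
[[3, 0], [0, 2]]
Result: (-3 × 3, 6 × 2) = (-9, 12)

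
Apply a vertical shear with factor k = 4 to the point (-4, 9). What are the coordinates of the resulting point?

Shear matrix for vertical shear with factor k = 4:
[[1, 0], [4, 1]]
Result: (-4, 9) → (-4, -7)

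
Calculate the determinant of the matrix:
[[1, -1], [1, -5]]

For a 2×2 matrix [[a, b], [c, d]], det = ad - bc
det = (1)(-5) - (-1)(1) = -5 - -1 = -4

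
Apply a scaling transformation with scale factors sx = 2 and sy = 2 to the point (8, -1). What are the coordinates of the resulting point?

Scaling matrix:
[[2, 0], [0, 2]]
Result: (8 × 2, -1 × 2) = (16, -2)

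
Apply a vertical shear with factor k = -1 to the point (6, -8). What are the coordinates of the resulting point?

Shear matrix for vertical shear with factor k = -1:
[[1, 0], [-1, 1]]
Result: (6, -8) → (6, -14)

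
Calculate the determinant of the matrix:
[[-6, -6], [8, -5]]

For a 2×2 matrix [[a, b], [c, d]], det = ad - bc
det = (-6)(-5) - (-6)(8) = 30 - -48 = 78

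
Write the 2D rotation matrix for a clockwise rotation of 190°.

Rotation matrix formula: [[cos θ, -sin θ], [sin θ, cos θ]]
A clockwise rotation by 190° is equivalent to a counterclockwise rotation by -190°.
For θ = -190°:
cos(-190°) = -0.9848
sin(-190°) = 0.1736
Result: [[-0.9848, -0.1736], [0.1736, -0.9848]]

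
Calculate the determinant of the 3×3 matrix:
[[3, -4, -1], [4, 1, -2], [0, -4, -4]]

Expansion along first row:
det = 3·det([[1,-2],[-4,-4]]) - -4·det([[4,-2],[0,-4]]) + -1·det([[4,1],[0,-4]])
    = 3·(1·-4 - -2·-4) - -4·(4·-4 - -2·0) + -1·(4·-4 - 1·0)
    = 3·-12 - -4·-16 + -1·-16
    = -36 + -64 + 16 = -84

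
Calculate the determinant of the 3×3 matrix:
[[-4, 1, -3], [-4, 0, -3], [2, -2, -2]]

Expansion along first row:
det = -4·det([[0,-3],[-2,-2]]) - 1·det([[-4,-3],[2,-2]]) + -3·det([[-4,0],[2,-2]])
    = -4·(0·-2 - -3·-2) - 1·(-4·-2 - -3·2) + -3·(-4·-2 - 0·2)
    = -4·-6 - 1·14 + -3·8
    = 24 + -14 + -24 = -14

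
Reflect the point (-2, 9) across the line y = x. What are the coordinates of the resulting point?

Reflection across line y = x: (-2, 9) → (9, -2)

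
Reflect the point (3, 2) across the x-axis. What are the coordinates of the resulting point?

Reflection across x-axis: (3, 2) → (3, -2)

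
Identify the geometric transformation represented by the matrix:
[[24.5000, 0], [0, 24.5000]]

This matrix represents: uniform scaling by factor 24.5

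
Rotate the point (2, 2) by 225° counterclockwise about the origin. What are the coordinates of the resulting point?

Rotation matrix for 225°: [[cos 225°, -sin 225°], [sin 225°, cos 225°]] ≈ [[-0.707107, 0.707107], [-0.707107, -0.707107]]
[[-0.707107, 0.707107], [-0.707107, -0.707107]] × [2, 2]ᵀ ≈ [0, -2.8284]ᵀ
Result: (0, -2.8284)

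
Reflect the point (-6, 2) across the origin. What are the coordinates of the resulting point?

Reflection across origin: (-6, 2) → (6, -2)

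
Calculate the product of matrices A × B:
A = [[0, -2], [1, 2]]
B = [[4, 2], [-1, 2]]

Matrix multiplication:
C[0][0] = 0×4 + -2×-1 = 2
C[0][1] = 0×2 + -2×2 = -4
C[1][0] = 1×4 + 2×-1 = 2
C[1][1] = 1×2 + 2×2 = 6
Result: [[2, -4], [2, 6]]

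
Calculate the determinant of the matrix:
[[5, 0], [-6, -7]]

For a 2×2 matrix [[a, b], [c, d]], det = ad - bc
det = (5)(-7) - (0)(-6) = -35 - 0 = -35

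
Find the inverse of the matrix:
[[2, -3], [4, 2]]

For [[a,b],[c,d]], inverse = (1/det)·[[d,-b],[-c,a]]
det = (2)(2) - (-3)(4) = 4 - -12 = 16
Inverse = (1/16)·[[2, 3], [-4, 2]]
= [[1/8, 3/16], [-1/4, 1/8]]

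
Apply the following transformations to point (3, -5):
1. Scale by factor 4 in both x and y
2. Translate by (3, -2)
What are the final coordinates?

Step 1: Scale (3, -5) by 4 → (12, -20)
Step 2: Translate by (3, -2) → (15, -22)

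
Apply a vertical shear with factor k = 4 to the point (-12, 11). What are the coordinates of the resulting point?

Shear matrix for vertical shear with factor k = 4:
[[1, 0], [4, 1]]
Result: (-12, 11) → (-12, -37)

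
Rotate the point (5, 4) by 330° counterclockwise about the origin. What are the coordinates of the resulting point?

Rotation matrix for 330°: [[cos 330°, -sin 330°], [sin 330°, cos 330°]] ≈ [[0.866025, 0.500000], [-0.500000, 0.866025]]
[[0.866025, 0.500000], [-0.500000, 0.866025]] × [5, 4]ᵀ ≈ [6.3301, 0.9641]ᵀ
Result: (6.3301, 0.9641)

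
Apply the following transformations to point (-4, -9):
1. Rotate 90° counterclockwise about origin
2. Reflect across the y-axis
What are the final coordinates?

Step 1: Rotate 90° → (9, -4)
Step 2: Reflect across y-axis → (-9, -4)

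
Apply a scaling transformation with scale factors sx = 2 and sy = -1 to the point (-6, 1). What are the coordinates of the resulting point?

Scaling matrix:
[[2, 0], [0, -1]]
Result: (-6 × 2, 1 × -1) = (-12, -1)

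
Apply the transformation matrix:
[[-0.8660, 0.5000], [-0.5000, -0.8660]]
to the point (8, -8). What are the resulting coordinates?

Matrix multiplication:
[[-0.8660, 0.5000], [-0.5000, -0.8660]] × [8, -8]ᵀ
= [(-0.8660)(8) + (0.5000)(-8), (-0.5000)(8) + (-0.8660)(-8)]ᵀ
= [-10.9280, 2.9280]ᵀ
Result: (-10.9280, 2.9280)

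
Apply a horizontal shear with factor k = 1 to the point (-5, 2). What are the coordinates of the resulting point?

Shear matrix for horizontal shear with factor k = 1:
[[1, 1], [0, 1]]
Result: (-5, 2) → (-3, 2)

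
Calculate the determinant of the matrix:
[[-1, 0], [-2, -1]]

For a 2×2 matrix [[a, b], [c, d]], det = ad - bc
det = (-1)(-1) - (0)(-2) = 1 - 0 = 1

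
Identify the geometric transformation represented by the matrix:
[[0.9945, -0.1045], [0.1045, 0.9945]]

This matrix represents: rotation by 6° counterclockwise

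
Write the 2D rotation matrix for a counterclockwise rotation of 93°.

Rotation matrix formula: [[cos θ, -sin θ], [sin θ, cos θ]]
For θ = 93°:
cos(93°) = -0.0523
sin(93°) = 0.9986
Result: [[-0.0523, -0.9986], [0.9986, -0.0523]]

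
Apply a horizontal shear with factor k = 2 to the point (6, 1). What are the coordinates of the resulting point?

Shear matrix for horizontal shear with factor k = 2:
[[1, 2], [0, 1]]
Result: (6, 1) → (8, 1)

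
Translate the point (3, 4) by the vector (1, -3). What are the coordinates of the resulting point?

Translation by (1, -3) (homogeneous matrix [[1, 0, 1], [0, 1, -3], [0, 0, 1]]):
x' = 3 + 1 = 4
y' = 4 + -3 = 1
Result: (4, 1)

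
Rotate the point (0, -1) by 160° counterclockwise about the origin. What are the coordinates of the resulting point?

Rotation matrix for 160°: [[cos 160°, -sin 160°], [sin 160°, cos 160°]] ≈ [[-0.939693, -0.342020], [0.342020, -0.939693]]
[[-0.939693, -0.342020], [0.342020, -0.939693]] × [0, -1]ᵀ ≈ [0.3420, 0.9397]ᵀ
Result: (0.3420, 0.9397)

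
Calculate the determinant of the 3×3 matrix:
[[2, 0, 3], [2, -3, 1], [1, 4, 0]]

Expansion along first row:
det = 2·det([[-3,1],[4,0]]) - 0·det([[2,1],[1,0]]) + 3·det([[2,-3],[1,4]])
    = 2·(-3·0 - 1·4) - 0·(2·0 - 1·1) + 3·(2·4 - -3·1)
    = 2·-4 - 0·-1 + 3·11
    = -8 + 0 + 33 = 25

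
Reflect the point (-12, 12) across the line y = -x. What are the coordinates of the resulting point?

Reflection across line y = -x: (-12, 12) → (-12, 12)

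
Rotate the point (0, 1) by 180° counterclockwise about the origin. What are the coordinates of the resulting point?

Rotation matrix for 180°: [[cos 180°, -sin 180°], [sin 180°, cos 180°]] = [[-1, 0], [0, -1]]
[[-1, 0], [0, -1]] × [0, 1]ᵀ = [0, -1]ᵀ
Result: (0, -1)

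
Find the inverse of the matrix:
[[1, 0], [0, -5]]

For [[a,b],[c,d]], inverse = (1/det)·[[d,-b],[-c,a]]
det = (1)(-5) - (0)(0) = -5 - 0 = -5
Inverse = (1/-5)·[[-5, 0], [0, 1]]
= [[1, 0], [0, -1/5]]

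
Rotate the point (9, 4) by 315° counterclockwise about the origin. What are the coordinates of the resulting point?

Rotation matrix for 315°: [[cos 315°, -sin 315°], [sin 315°, cos 315°]] ≈ [[0.707107, 0.707107], [-0.707107, 0.707107]]
[[0.707107, 0.707107], [-0.707107, 0.707107]] × [9, 4]ᵀ ≈ [9.1924, -3.5355]ᵀ
Result: (9.1924, -3.5355)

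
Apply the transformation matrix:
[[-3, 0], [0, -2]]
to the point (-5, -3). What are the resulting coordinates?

Matrix multiplication:
[[-3, 0], [0, -2]] × [-5, -3]ᵀ
= [(-3)(-5) + (0)(-3), (0)(-5) + (-2)(-3)]ᵀ
= [15, 6]ᵀ
Result: (15, 6)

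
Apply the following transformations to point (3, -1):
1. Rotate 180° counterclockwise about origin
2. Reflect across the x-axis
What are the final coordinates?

Step 1: Rotate 180° → (-3, 1)
Step 2: Reflect across x-axis → (-3, -1)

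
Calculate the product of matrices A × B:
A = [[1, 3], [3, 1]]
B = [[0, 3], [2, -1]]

Matrix multiplication:
C[0][0] = 1×0 + 3×2 = 6
C[0][1] = 1×3 + 3×-1 = 0
C[1][0] = 3×0 + 1×2 = 2
C[1][1] = 3×3 + 1×-1 = 8
Result: [[6, 0], [2, 8]]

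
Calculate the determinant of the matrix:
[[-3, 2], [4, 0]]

For a 2×2 matrix [[a, b], [c, d]], det = ad - bc
det = (-3)(0) - (2)(4) = 0 - 8 = -8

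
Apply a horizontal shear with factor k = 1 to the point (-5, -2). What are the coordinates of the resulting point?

Shear matrix for horizontal shear with factor k = 1:
[[1, 1], [0, 1]]
Result: (-5, -2) → (-7, -2)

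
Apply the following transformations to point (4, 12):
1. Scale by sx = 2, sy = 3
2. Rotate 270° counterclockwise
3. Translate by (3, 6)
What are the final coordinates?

Step 1: Scale → (8, 36)
Step 2: Rotate 270° → (36, -8)
Step 3: Translate → (39, -2)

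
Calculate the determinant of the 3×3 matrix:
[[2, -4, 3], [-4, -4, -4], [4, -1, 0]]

Expansion along first row:
det = 2·det([[-4,-4],[-1,0]]) - -4·det([[-4,-4],[4,0]]) + 3·det([[-4,-4],[4,-1]])
    = 2·(-4·0 - -4·-1) - -4·(-4·0 - -4·4) + 3·(-4·-1 - -4·4)
    = 2·-4 - -4·16 + 3·20
    = -8 + 64 + 60 = 116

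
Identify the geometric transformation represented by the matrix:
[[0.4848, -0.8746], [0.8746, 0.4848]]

This matrix represents: rotation by 61° counterclockwise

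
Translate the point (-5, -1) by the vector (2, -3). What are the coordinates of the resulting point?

Translation by (2, -3) (homogeneous matrix [[1, 0, 2], [0, 1, -3], [0, 0, 1]]):
x' = -5 + 2 = -3
y' = -1 + -3 = -4
Result: (-3, -4)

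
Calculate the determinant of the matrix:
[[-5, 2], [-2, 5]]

For a 2×2 matrix [[a, b], [c, d]], det = ad - bc
det = (-5)(5) - (2)(-2) = -25 - -4 = -21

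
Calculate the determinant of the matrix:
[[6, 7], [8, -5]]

For a 2×2 matrix [[a, b], [c, d]], det = ad - bc
det = (6)(-5) - (7)(8) = -30 - 56 = -86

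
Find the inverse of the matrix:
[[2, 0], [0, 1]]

For [[a,b],[c,d]], inverse = (1/det)·[[d,-b],[-c,a]]
det = (2)(1) - (0)(0) = 2 - 0 = 2
Inverse = (1/2)·[[1, 0], [0, 2]]
= [[1/2, 0], [0, 1]]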